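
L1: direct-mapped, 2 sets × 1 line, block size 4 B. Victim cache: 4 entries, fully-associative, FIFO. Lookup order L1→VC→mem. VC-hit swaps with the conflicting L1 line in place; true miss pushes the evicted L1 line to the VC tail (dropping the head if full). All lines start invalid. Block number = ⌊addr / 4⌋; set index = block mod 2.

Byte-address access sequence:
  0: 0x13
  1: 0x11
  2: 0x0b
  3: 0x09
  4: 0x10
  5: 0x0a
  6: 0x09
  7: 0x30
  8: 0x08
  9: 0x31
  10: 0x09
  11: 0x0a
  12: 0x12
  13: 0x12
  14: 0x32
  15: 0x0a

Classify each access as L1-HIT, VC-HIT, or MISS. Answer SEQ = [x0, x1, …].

SEQ = [MISS, L1-HIT, MISS, L1-HIT, VC-HIT, VC-HIT, L1-HIT, MISS, VC-HIT, VC-HIT, VC-HIT, L1-HIT, VC-HIT, L1-HIT, VC-HIT, VC-HIT]

0: 0x13 (blk 4, set 0) → MISS  vc=[]
1: 0x11 (blk 4, set 0) → L1-HIT  vc=[]
2: 0xb (blk 2, set 0) → MISS  vc=[4]
3: 0x9 (blk 2, set 0) → L1-HIT  vc=[4]
4: 0x10 (blk 4, set 0) → VC-HIT  vc=[2]
5: 0xa (blk 2, set 0) → VC-HIT  vc=[4]
6: 0x9 (blk 2, set 0) → L1-HIT  vc=[4]
7: 0x30 (blk 12, set 0) → MISS  vc=[4, 2]
8: 0x8 (blk 2, set 0) → VC-HIT  vc=[4, 12]
9: 0x31 (blk 12, set 0) → VC-HIT  vc=[4, 2]
10: 0x9 (blk 2, set 0) → VC-HIT  vc=[4, 12]
11: 0xa (blk 2, set 0) → L1-HIT  vc=[4, 12]
12: 0x12 (blk 4, set 0) → VC-HIT  vc=[2, 12]
13: 0x12 (blk 4, set 0) → L1-HIT  vc=[2, 12]
14: 0x32 (blk 12, set 0) → VC-HIT  vc=[2, 4]
15: 0xa (blk 2, set 0) → VC-HIT  vc=[12, 4]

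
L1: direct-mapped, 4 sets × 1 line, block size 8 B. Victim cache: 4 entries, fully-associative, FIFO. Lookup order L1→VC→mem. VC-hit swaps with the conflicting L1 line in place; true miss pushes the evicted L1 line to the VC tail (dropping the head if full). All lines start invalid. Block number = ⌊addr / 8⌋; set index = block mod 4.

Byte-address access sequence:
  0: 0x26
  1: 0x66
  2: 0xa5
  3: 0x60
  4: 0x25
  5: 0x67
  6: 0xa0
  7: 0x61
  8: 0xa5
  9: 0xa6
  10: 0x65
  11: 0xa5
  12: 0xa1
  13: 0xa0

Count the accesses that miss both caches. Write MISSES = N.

MISSES = 3

  [0] addr=0x26 blk=4 s=0: MISS | VC []
  [1] addr=0x66 blk=12 s=0: MISS | VC [4]
  [2] addr=0xa5 blk=20 s=0: MISS | VC [4, 12]
  [3] addr=0x60 blk=12 s=0: VC-HIT | VC [4, 20]
  [4] addr=0x25 blk=4 s=0: VC-HIT | VC [12, 20]
  [5] addr=0x67 blk=12 s=0: VC-HIT | VC [4, 20]
  [6] addr=0xa0 blk=20 s=0: VC-HIT | VC [4, 12]
  [7] addr=0x61 blk=12 s=0: VC-HIT | VC [4, 20]
  [8] addr=0xa5 blk=20 s=0: VC-HIT | VC [4, 12]
  [9] addr=0xa6 blk=20 s=0: L1-HIT | VC [4, 12]
  [10] addr=0x65 blk=12 s=0: VC-HIT | VC [4, 20]
  [11] addr=0xa5 blk=20 s=0: VC-HIT | VC [4, 12]
  [12] addr=0xa1 blk=20 s=0: L1-HIT | VC [4, 12]
  [13] addr=0xa0 blk=20 s=0: L1-HIT | VC [4, 12]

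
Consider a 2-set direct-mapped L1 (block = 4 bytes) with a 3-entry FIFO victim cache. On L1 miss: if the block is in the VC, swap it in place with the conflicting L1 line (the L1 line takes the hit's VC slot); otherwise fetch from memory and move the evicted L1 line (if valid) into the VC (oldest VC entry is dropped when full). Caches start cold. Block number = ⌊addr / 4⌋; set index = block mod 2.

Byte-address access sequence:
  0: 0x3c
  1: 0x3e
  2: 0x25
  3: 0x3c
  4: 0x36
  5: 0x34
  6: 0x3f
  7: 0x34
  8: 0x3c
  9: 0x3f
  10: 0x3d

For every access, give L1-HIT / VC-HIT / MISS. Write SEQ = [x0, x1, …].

SEQ = [MISS, L1-HIT, MISS, VC-HIT, MISS, L1-HIT, VC-HIT, VC-HIT, VC-HIT, L1-HIT, L1-HIT]

#0 0x3c→b15/s1 MISS; vc=[]
#1 0x3e→b15/s1 L1-HIT; vc=[]
#2 0x25→b9/s1 MISS; vc=[15]
#3 0x3c→b15/s1 VC-HIT; vc=[9]
#4 0x36→b13/s1 MISS; vc=[9,15]
#5 0x34→b13/s1 L1-HIT; vc=[9,15]
#6 0x3f→b15/s1 VC-HIT; vc=[9,13]
#7 0x34→b13/s1 VC-HIT; vc=[9,15]
#8 0x3c→b15/s1 VC-HIT; vc=[9,13]
#9 0x3f→b15/s1 L1-HIT; vc=[9,13]
#10 0x3d→b15/s1 L1-HIT; vc=[9,13]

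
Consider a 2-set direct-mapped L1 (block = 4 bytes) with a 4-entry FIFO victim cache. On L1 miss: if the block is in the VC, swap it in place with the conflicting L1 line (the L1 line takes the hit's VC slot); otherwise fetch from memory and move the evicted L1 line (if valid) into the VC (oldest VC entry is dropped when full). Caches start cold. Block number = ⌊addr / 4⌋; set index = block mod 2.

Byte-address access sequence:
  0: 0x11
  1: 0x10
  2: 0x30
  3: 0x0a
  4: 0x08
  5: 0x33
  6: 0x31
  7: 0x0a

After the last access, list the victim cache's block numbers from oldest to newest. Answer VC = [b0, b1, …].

VC = [4, 12]

  [0] addr=0x11 blk=4 s=0: MISS | VC []
  [1] addr=0x10 blk=4 s=0: L1-HIT | VC []
  [2] addr=0x30 blk=12 s=0: MISS | VC [4]
  [3] addr=0xa blk=2 s=0: MISS | VC [4, 12]
  [4] addr=0x8 blk=2 s=0: L1-HIT | VC [4, 12]
  [5] addr=0x33 blk=12 s=0: VC-HIT | VC [4, 2]
  [6] addr=0x31 blk=12 s=0: L1-HIT | VC [4, 2]
  [7] addr=0xa blk=2 s=0: VC-HIT | VC [4, 12]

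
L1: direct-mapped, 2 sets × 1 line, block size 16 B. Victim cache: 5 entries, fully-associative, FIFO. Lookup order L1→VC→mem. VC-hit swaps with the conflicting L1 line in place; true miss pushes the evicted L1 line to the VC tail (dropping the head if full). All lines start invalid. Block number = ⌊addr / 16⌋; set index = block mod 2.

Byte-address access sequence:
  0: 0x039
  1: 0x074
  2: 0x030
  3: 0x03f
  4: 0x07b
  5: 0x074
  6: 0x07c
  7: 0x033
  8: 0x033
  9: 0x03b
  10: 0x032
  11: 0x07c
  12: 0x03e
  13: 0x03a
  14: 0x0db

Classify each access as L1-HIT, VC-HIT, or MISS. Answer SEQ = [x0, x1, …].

0: 0x39 (blk 3, set 1) → MISS  vc=[]
1: 0x74 (blk 7, set 1) → MISS  vc=[3]
2: 0x30 (blk 3, set 1) → VC-HIT  vc=[7]
3: 0x3f (blk 3, set 1) → L1-HIT  vc=[7]
4: 0x7b (blk 7, set 1) → VC-HIT  vc=[3]
5: 0x74 (blk 7, set 1) → L1-HIT  vc=[3]
6: 0x7c (blk 7, set 1) → L1-HIT  vc=[3]
7: 0x33 (blk 3, set 1) → VC-HIT  vc=[7]
8: 0x33 (blk 3, set 1) → L1-HIT  vc=[7]
9: 0x3b (blk 3, set 1) → L1-HIT  vc=[7]
10: 0x32 (blk 3, set 1) → L1-HIT  vc=[7]
11: 0x7c (blk 7, set 1) → VC-HIT  vc=[3]
12: 0x3e (blk 3, set 1) → VC-HIT  vc=[7]
13: 0x3a (blk 3, set 1) → L1-HIT  vc=[7]
14: 0xdb (blk 13, set 1) → MISS  vc=[7, 3]

SEQ = [MISS, MISS, VC-HIT, L1-HIT, VC-HIT, L1-HIT, L1-HIT, VC-HIT, L1-HIT, L1-HIT, L1-HIT, VC-HIT, VC-HIT, L1-HIT, MISS]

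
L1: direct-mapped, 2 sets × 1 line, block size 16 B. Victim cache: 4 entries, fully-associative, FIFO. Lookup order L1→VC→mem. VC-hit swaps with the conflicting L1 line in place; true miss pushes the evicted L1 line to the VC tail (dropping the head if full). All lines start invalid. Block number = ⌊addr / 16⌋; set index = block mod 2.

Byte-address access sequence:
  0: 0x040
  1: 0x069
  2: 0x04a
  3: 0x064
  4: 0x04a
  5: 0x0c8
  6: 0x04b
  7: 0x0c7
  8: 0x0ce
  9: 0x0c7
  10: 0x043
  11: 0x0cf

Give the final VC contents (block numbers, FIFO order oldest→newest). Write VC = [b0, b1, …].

  [0] addr=0x40 blk=4 s=0: MISS | VC []
  [1] addr=0x69 blk=6 s=0: MISS | VC [4]
  [2] addr=0x4a blk=4 s=0: VC-HIT | VC [6]
  [3] addr=0x64 blk=6 s=0: VC-HIT | VC [4]
  [4] addr=0x4a blk=4 s=0: VC-HIT | VC [6]
  [5] addr=0xc8 blk=12 s=0: MISS | VC [6, 4]
  [6] addr=0x4b blk=4 s=0: VC-HIT | VC [6, 12]
  [7] addr=0xc7 blk=12 s=0: VC-HIT | VC [6, 4]
  [8] addr=0xce blk=12 s=0: L1-HIT | VC [6, 4]
  [9] addr=0xc7 blk=12 s=0: L1-HIT | VC [6, 4]
  [10] addr=0x43 blk=4 s=0: VC-HIT | VC [6, 12]
  [11] addr=0xcf blk=12 s=0: VC-HIT | VC [6, 4]

VC = [6, 4]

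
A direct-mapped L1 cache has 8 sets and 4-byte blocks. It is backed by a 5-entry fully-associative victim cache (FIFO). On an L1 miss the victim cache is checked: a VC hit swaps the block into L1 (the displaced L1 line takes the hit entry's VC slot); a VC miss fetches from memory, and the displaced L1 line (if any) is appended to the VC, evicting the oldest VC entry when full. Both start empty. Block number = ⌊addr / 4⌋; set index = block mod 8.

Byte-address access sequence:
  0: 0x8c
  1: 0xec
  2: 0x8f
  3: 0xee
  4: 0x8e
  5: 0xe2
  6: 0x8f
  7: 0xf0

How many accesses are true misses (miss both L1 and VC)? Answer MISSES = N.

MISSES = 4

#0 0x8c→b35/s3 MISS; vc=[]
#1 0xec→b59/s3 MISS; vc=[35]
#2 0x8f→b35/s3 VC-HIT; vc=[59]
#3 0xee→b59/s3 VC-HIT; vc=[35]
#4 0x8e→b35/s3 VC-HIT; vc=[59]
#5 0xe2→b56/s0 MISS; vc=[59]
#6 0x8f→b35/s3 L1-HIT; vc=[59]
#7 0xf0→b60/s4 MISS; vc=[59]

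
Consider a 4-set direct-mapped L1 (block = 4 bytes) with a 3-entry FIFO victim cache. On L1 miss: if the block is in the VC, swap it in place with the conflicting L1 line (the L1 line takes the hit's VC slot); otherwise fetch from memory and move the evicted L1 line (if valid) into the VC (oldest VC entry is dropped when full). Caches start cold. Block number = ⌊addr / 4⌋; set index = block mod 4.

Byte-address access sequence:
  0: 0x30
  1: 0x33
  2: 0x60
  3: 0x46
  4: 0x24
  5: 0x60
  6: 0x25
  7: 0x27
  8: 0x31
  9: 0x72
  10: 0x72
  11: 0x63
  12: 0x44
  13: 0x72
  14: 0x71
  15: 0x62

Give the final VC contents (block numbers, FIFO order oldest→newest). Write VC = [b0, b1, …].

#0 0x30→b12/s0 MISS; vc=[]
#1 0x33→b12/s0 L1-HIT; vc=[]
#2 0x60→b24/s0 MISS; vc=[12]
#3 0x46→b17/s1 MISS; vc=[12]
#4 0x24→b9/s1 MISS; vc=[12,17]
#5 0x60→b24/s0 L1-HIT; vc=[12,17]
#6 0x25→b9/s1 L1-HIT; vc=[12,17]
#7 0x27→b9/s1 L1-HIT; vc=[12,17]
#8 0x31→b12/s0 VC-HIT; vc=[24,17]
#9 0x72→b28/s0 MISS; vc=[24,17,12]
#10 0x72→b28/s0 L1-HIT; vc=[24,17,12]
#11 0x63→b24/s0 VC-HIT; vc=[28,17,12]
#12 0x44→b17/s1 VC-HIT; vc=[28,9,12]
#13 0x72→b28/s0 VC-HIT; vc=[24,9,12]
#14 0x71→b28/s0 L1-HIT; vc=[24,9,12]
#15 0x62→b24/s0 VC-HIT; vc=[28,9,12]

VC = [28, 9, 12]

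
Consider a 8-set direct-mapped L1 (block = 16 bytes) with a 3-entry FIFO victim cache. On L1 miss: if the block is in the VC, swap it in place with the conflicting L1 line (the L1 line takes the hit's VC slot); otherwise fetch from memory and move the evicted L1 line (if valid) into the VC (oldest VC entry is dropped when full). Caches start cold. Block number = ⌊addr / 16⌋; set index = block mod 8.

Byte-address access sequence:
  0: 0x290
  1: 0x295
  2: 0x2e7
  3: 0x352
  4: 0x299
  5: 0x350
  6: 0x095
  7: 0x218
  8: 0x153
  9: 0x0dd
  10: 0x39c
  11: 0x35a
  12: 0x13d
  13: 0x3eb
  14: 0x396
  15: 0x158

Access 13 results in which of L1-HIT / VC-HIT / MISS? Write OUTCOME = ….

0: 0x290 (blk 41, set 1) → MISS  vc=[]
1: 0x295 (blk 41, set 1) → L1-HIT  vc=[]
2: 0x2e7 (blk 46, set 6) → MISS  vc=[]
3: 0x352 (blk 53, set 5) → MISS  vc=[]
4: 0x299 (blk 41, set 1) → L1-HIT  vc=[]
5: 0x350 (blk 53, set 5) → L1-HIT  vc=[]
6: 0x95 (blk 9, set 1) → MISS  vc=[41]
7: 0x218 (blk 33, set 1) → MISS  vc=[41, 9]
8: 0x153 (blk 21, set 5) → MISS  vc=[41, 9, 53]
9: 0xdd (blk 13, set 5) → MISS  vc=[9, 53, 21]
10: 0x39c (blk 57, set 1) → MISS  vc=[53, 21, 33]
11: 0x35a (blk 53, set 5) → VC-HIT  vc=[13, 21, 33]
12: 0x13d (blk 19, set 3) → MISS  vc=[13, 21, 33]
13: 0x3eb (blk 62, set 6) → MISS  vc=[21, 33, 46]
14: 0x396 (blk 57, set 1) → L1-HIT  vc=[21, 33, 46]
15: 0x158 (blk 21, set 5) → VC-HIT  vc=[53, 33, 46]

OUTCOME = MISS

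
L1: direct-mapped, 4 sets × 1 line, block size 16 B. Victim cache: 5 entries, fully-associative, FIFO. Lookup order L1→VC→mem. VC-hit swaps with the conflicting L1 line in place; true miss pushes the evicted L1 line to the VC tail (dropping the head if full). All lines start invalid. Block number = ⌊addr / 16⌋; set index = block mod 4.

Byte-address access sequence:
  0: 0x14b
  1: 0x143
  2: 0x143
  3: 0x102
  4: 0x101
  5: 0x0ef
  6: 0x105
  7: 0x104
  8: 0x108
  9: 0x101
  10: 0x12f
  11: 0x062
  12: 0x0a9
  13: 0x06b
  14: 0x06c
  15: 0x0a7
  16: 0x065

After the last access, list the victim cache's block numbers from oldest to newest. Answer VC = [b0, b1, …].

VC = [20, 14, 18, 10]

  [0] addr=0x14b blk=20 s=0: MISS | VC []
  [1] addr=0x143 blk=20 s=0: L1-HIT | VC []
  [2] addr=0x143 blk=20 s=0: L1-HIT | VC []
  [3] addr=0x102 blk=16 s=0: MISS | VC [20]
  [4] addr=0x101 blk=16 s=0: L1-HIT | VC [20]
  [5] addr=0xef blk=14 s=2: MISS | VC [20]
  [6] addr=0x105 blk=16 s=0: L1-HIT | VC [20]
  [7] addr=0x104 blk=16 s=0: L1-HIT | VC [20]
  [8] addr=0x108 blk=16 s=0: L1-HIT | VC [20]
  [9] addr=0x101 blk=16 s=0: L1-HIT | VC [20]
  [10] addr=0x12f blk=18 s=2: MISS | VC [20, 14]
  [11] addr=0x62 blk=6 s=2: MISS | VC [20, 14, 18]
  [12] addr=0xa9 blk=10 s=2: MISS | VC [20, 14, 18, 6]
  [13] addr=0x6b blk=6 s=2: VC-HIT | VC [20, 14, 18, 10]
  [14] addr=0x6c blk=6 s=2: L1-HIT | VC [20, 14, 18, 10]
  [15] addr=0xa7 blk=10 s=2: VC-HIT | VC [20, 14, 18, 6]
  [16] addr=0x65 blk=6 s=2: VC-HIT | VC [20, 14, 18, 10]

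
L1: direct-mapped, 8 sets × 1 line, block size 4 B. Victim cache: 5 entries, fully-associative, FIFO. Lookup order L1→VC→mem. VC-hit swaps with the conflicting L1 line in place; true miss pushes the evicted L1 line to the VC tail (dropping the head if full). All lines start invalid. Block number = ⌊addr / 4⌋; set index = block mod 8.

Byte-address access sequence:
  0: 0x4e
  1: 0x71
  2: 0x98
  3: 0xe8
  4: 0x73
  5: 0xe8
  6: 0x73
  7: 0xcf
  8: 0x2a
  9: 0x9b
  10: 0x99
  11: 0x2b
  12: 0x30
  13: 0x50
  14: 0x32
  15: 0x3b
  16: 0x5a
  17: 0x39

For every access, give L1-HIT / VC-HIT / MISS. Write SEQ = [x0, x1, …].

0: 0x4e (blk 19, set 3) → MISS  vc=[]
1: 0x71 (blk 28, set 4) → MISS  vc=[]
2: 0x98 (blk 38, set 6) → MISS  vc=[]
3: 0xe8 (blk 58, set 2) → MISS  vc=[]
4: 0x73 (blk 28, set 4) → L1-HIT  vc=[]
5: 0xe8 (blk 58, set 2) → L1-HIT  vc=[]
6: 0x73 (blk 28, set 4) → L1-HIT  vc=[]
7: 0xcf (blk 51, set 3) → MISS  vc=[19]
8: 0x2a (blk 10, set 2) → MISS  vc=[19, 58]
9: 0x9b (blk 38, set 6) → L1-HIT  vc=[19, 58]
10: 0x99 (blk 38, set 6) → L1-HIT  vc=[19, 58]
11: 0x2b (blk 10, set 2) → L1-HIT  vc=[19, 58]
12: 0x30 (blk 12, set 4) → MISS  vc=[19, 58, 28]
13: 0x50 (blk 20, set 4) → MISS  vc=[19, 58, 28, 12]
14: 0x32 (blk 12, set 4) → VC-HIT  vc=[19, 58, 28, 20]
15: 0x3b (blk 14, set 6) → MISS  vc=[19, 58, 28, 20, 38]
16: 0x5a (blk 22, set 6) → MISS  vc=[58, 28, 20, 38, 14]
17: 0x39 (blk 14, set 6) → VC-HIT  vc=[58, 28, 20, 38, 22]

SEQ = [MISS, MISS, MISS, MISS, L1-HIT, L1-HIT, L1-HIT, MISS, MISS, L1-HIT, L1-HIT, L1-HIT, MISS, MISS, VC-HIT, MISS, MISS, VC-HIT]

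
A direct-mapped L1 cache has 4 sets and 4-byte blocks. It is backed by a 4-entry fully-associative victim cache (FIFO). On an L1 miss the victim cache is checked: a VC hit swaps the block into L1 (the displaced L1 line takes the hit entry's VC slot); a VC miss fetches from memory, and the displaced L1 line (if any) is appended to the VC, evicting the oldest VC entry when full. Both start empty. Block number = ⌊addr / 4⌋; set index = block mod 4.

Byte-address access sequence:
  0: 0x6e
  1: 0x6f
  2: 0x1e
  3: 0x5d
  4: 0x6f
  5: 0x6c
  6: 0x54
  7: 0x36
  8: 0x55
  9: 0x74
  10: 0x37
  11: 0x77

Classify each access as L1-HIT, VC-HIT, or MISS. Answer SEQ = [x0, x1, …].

  [0] addr=0x6e blk=27 s=3: MISS | VC []
  [1] addr=0x6f blk=27 s=3: L1-HIT | VC []
  [2] addr=0x1e blk=7 s=3: MISS | VC [27]
  [3] addr=0x5d blk=23 s=3: MISS | VC [27, 7]
  [4] addr=0x6f blk=27 s=3: VC-HIT | VC [23, 7]
  [5] addr=0x6c blk=27 s=3: L1-HIT | VC [23, 7]
  [6] addr=0x54 blk=21 s=1: MISS | VC [23, 7]
  [7] addr=0x36 blk=13 s=1: MISS | VC [23, 7, 21]
  [8] addr=0x55 blk=21 s=1: VC-HIT | VC [23, 7, 13]
  [9] addr=0x74 blk=29 s=1: MISS | VC [23, 7, 13, 21]
  [10] addr=0x37 blk=13 s=1: VC-HIT | VC [23, 7, 29, 21]
  [11] addr=0x77 blk=29 s=1: VC-HIT | VC [23, 7, 13, 21]

SEQ = [MISS, L1-HIT, MISS, MISS, VC-HIT, L1-HIT, MISS, MISS, VC-HIT, MISS, VC-HIT, VC-HIT]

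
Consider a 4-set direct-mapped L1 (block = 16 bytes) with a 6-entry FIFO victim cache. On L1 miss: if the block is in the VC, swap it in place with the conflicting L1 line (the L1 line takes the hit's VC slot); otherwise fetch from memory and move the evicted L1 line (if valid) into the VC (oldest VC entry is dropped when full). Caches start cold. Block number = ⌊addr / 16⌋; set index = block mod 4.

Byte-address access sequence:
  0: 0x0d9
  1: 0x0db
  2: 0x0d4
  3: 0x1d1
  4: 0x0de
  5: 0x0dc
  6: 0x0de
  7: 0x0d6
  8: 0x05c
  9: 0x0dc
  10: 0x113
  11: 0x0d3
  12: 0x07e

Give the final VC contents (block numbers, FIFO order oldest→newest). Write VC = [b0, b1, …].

VC = [29, 5, 17]

0: 0xd9 (blk 13, set 1) → MISS  vc=[]
1: 0xdb (blk 13, set 1) → L1-HIT  vc=[]
2: 0xd4 (blk 13, set 1) → L1-HIT  vc=[]
3: 0x1d1 (blk 29, set 1) → MISS  vc=[13]
4: 0xde (blk 13, set 1) → VC-HIT  vc=[29]
5: 0xdc (blk 13, set 1) → L1-HIT  vc=[29]
6: 0xde (blk 13, set 1) → L1-HIT  vc=[29]
7: 0xd6 (blk 13, set 1) → L1-HIT  vc=[29]
8: 0x5c (blk 5, set 1) → MISS  vc=[29, 13]
9: 0xdc (blk 13, set 1) → VC-HIT  vc=[29, 5]
10: 0x113 (blk 17, set 1) → MISS  vc=[29, 5, 13]
11: 0xd3 (blk 13, set 1) → VC-HIT  vc=[29, 5, 17]
12: 0x7e (blk 7, set 3) → MISS  vc=[29, 5, 17]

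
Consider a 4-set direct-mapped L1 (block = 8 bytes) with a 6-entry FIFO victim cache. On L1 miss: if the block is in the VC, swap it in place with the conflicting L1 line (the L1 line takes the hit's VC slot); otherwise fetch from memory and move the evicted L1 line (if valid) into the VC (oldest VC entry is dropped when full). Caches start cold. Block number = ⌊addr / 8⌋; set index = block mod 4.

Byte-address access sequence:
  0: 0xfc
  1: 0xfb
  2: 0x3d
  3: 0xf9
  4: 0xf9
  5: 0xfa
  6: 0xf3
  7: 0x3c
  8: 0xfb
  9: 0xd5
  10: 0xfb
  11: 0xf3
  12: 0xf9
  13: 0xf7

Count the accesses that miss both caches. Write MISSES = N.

MISSES = 4

#0 0xfc→b31/s3 MISS; vc=[]
#1 0xfb→b31/s3 L1-HIT; vc=[]
#2 0x3d→b7/s3 MISS; vc=[31]
#3 0xf9→b31/s3 VC-HIT; vc=[7]
#4 0xf9→b31/s3 L1-HIT; vc=[7]
#5 0xfa→b31/s3 L1-HIT; vc=[7]
#6 0xf3→b30/s2 MISS; vc=[7]
#7 0x3c→b7/s3 VC-HIT; vc=[31]
#8 0xfb→b31/s3 VC-HIT; vc=[7]
#9 0xd5→b26/s2 MISS; vc=[7,30]
#10 0xfb→b31/s3 L1-HIT; vc=[7,30]
#11 0xf3→b30/s2 VC-HIT; vc=[7,26]
#12 0xf9→b31/s3 L1-HIT; vc=[7,26]
#13 0xf7→b30/s2 L1-HIT; vc=[7,26]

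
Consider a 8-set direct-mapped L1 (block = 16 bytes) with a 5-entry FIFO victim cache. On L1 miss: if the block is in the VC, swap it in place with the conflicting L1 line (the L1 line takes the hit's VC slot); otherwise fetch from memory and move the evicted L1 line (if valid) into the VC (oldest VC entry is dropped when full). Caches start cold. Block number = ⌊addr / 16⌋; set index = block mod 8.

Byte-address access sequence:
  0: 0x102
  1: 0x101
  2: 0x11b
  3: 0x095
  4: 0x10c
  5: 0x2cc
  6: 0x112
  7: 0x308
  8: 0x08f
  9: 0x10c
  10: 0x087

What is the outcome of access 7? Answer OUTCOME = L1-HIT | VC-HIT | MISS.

OUTCOME = MISS

0: 0x102 (blk 16, set 0) → MISS  vc=[]
1: 0x101 (blk 16, set 0) → L1-HIT  vc=[]
2: 0x11b (blk 17, set 1) → MISS  vc=[]
3: 0x95 (blk 9, set 1) → MISS  vc=[17]
4: 0x10c (blk 16, set 0) → L1-HIT  vc=[17]
5: 0x2cc (blk 44, set 4) → MISS  vc=[17]
6: 0x112 (blk 17, set 1) → VC-HIT  vc=[9]
7: 0x308 (blk 48, set 0) → MISS  vc=[9, 16]
8: 0x8f (blk 8, set 0) → MISS  vc=[9, 16, 48]
9: 0x10c (blk 16, set 0) → VC-HIT  vc=[9, 8, 48]
10: 0x87 (blk 8, set 0) → VC-HIT  vc=[9, 16, 48]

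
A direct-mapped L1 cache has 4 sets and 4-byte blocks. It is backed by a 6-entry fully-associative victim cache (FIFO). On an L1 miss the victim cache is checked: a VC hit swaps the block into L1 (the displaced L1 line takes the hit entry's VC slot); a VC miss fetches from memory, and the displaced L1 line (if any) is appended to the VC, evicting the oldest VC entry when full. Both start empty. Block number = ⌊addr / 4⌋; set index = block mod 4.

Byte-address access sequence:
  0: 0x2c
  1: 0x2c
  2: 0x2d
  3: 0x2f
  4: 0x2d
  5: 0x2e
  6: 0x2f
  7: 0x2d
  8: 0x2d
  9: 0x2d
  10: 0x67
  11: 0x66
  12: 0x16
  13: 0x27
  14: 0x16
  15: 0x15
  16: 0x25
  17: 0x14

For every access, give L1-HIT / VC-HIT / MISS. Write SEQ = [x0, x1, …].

  [0] addr=0x2c blk=11 s=3: MISS | VC []
  [1] addr=0x2c blk=11 s=3: L1-HIT | VC []
  [2] addr=0x2d blk=11 s=3: L1-HIT | VC []
  [3] addr=0x2f blk=11 s=3: L1-HIT | VC []
  [4] addr=0x2d blk=11 s=3: L1-HIT | VC []
  [5] addr=0x2e blk=11 s=3: L1-HIT | VC []
  [6] addr=0x2f blk=11 s=3: L1-HIT | VC []
  [7] addr=0x2d blk=11 s=3: L1-HIT | VC []
  [8] addr=0x2d blk=11 s=3: L1-HIT | VC []
  [9] addr=0x2d blk=11 s=3: L1-HIT | VC []
  [10] addr=0x67 blk=25 s=1: MISS | VC []
  [11] addr=0x66 blk=25 s=1: L1-HIT | VC []
  [12] addr=0x16 blk=5 s=1: MISS | VC [25]
  [13] addr=0x27 blk=9 s=1: MISS | VC [25, 5]
  [14] addr=0x16 blk=5 s=1: VC-HIT | VC [25, 9]
  [15] addr=0x15 blk=5 s=1: L1-HIT | VC [25, 9]
  [16] addr=0x25 blk=9 s=1: VC-HIT | VC [25, 5]
  [17] addr=0x14 blk=5 s=1: VC-HIT | VC [25, 9]

SEQ = [MISS, L1-HIT, L1-HIT, L1-HIT, L1-HIT, L1-HIT, L1-HIT, L1-HIT, L1-HIT, L1-HIT, MISS, L1-HIT, MISS, MISS, VC-HIT, L1-HIT, VC-HIT, VC-HIT]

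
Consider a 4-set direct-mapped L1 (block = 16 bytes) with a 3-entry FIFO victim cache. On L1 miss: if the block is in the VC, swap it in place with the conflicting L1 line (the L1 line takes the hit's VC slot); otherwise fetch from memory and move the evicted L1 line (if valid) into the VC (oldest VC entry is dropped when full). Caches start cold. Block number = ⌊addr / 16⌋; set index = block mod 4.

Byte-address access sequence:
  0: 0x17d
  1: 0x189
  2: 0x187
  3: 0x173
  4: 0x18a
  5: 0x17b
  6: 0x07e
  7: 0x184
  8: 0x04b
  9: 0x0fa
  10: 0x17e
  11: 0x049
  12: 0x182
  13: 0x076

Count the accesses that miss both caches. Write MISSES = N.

0: 0x17d (blk 23, set 3) → MISS  vc=[]
1: 0x189 (blk 24, set 0) → MISS  vc=[]
2: 0x187 (blk 24, set 0) → L1-HIT  vc=[]
3: 0x173 (blk 23, set 3) → L1-HIT  vc=[]
4: 0x18a (blk 24, set 0) → L1-HIT  vc=[]
5: 0x17b (blk 23, set 3) → L1-HIT  vc=[]
6: 0x7e (blk 7, set 3) → MISS  vc=[23]
7: 0x184 (blk 24, set 0) → L1-HIT  vc=[23]
8: 0x4b (blk 4, set 0) → MISS  vc=[23, 24]
9: 0xfa (blk 15, set 3) → MISS  vc=[23, 24, 7]
10: 0x17e (blk 23, set 3) → VC-HIT  vc=[15, 24, 7]
11: 0x49 (blk 4, set 0) → L1-HIT  vc=[15, 24, 7]
12: 0x182 (blk 24, set 0) → VC-HIT  vc=[15, 4, 7]
13: 0x76 (blk 7, set 3) → VC-HIT  vc=[15, 4, 23]

MISSES = 5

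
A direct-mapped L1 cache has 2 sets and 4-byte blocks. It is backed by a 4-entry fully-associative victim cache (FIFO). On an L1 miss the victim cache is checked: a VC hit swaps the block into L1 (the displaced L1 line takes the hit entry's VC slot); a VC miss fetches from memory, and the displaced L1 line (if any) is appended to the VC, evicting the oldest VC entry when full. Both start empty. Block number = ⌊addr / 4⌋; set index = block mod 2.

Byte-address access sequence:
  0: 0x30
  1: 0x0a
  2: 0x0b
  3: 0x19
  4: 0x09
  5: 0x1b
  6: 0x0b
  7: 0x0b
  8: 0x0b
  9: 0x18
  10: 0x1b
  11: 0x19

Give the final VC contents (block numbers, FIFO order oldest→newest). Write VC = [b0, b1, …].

#0 0x30→b12/s0 MISS; vc=[]
#1 0xa→b2/s0 MISS; vc=[12]
#2 0xb→b2/s0 L1-HIT; vc=[12]
#3 0x19→b6/s0 MISS; vc=[12,2]
#4 0x9→b2/s0 VC-HIT; vc=[12,6]
#5 0x1b→b6/s0 VC-HIT; vc=[12,2]
#6 0xb→b2/s0 VC-HIT; vc=[12,6]
#7 0xb→b2/s0 L1-HIT; vc=[12,6]
#8 0xb→b2/s0 L1-HIT; vc=[12,6]
#9 0x18→b6/s0 VC-HIT; vc=[12,2]
#10 0x1b→b6/s0 L1-HIT; vc=[12,2]
#11 0x19→b6/s0 L1-HIT; vc=[12,2]

VC = [12, 2]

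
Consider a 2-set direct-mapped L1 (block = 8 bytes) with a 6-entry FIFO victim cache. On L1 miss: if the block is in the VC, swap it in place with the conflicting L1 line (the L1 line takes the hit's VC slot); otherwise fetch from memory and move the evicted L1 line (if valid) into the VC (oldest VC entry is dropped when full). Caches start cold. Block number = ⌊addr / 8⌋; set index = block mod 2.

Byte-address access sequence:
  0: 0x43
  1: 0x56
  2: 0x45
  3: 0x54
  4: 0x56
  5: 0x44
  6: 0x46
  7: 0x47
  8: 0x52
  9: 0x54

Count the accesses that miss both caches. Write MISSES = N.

#0 0x43→b8/s0 MISS; vc=[]
#1 0x56→b10/s0 MISS; vc=[8]
#2 0x45→b8/s0 VC-HIT; vc=[10]
#3 0x54→b10/s0 VC-HIT; vc=[8]
#4 0x56→b10/s0 L1-HIT; vc=[8]
#5 0x44→b8/s0 VC-HIT; vc=[10]
#6 0x46→b8/s0 L1-HIT; vc=[10]
#7 0x47→b8/s0 L1-HIT; vc=[10]
#8 0x52→b10/s0 VC-HIT; vc=[8]
#9 0x54→b10/s0 L1-HIT; vc=[8]

MISSES = 2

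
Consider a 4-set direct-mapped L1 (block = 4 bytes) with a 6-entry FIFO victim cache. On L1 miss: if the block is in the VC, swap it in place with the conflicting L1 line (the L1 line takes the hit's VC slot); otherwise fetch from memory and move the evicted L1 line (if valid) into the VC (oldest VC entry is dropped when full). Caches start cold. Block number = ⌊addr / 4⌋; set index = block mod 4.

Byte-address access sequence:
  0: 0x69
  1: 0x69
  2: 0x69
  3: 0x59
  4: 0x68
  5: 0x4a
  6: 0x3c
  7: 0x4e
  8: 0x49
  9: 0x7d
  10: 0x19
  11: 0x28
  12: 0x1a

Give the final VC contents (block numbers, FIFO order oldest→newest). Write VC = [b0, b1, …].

#0 0x69→b26/s2 MISS; vc=[]
#1 0x69→b26/s2 L1-HIT; vc=[]
#2 0x69→b26/s2 L1-HIT; vc=[]
#3 0x59→b22/s2 MISS; vc=[26]
#4 0x68→b26/s2 VC-HIT; vc=[22]
#5 0x4a→b18/s2 MISS; vc=[22,26]
#6 0x3c→b15/s3 MISS; vc=[22,26]
#7 0x4e→b19/s3 MISS; vc=[22,26,15]
#8 0x49→b18/s2 L1-HIT; vc=[22,26,15]
#9 0x7d→b31/s3 MISS; vc=[22,26,15,19]
#10 0x19→b6/s2 MISS; vc=[22,26,15,19,18]
#11 0x28→b10/s2 MISS; vc=[22,26,15,19,18,6]
#12 0x1a→b6/s2 VC-HIT; vc=[22,26,15,19,18,10]

VC = [22, 26, 15, 19, 18, 10]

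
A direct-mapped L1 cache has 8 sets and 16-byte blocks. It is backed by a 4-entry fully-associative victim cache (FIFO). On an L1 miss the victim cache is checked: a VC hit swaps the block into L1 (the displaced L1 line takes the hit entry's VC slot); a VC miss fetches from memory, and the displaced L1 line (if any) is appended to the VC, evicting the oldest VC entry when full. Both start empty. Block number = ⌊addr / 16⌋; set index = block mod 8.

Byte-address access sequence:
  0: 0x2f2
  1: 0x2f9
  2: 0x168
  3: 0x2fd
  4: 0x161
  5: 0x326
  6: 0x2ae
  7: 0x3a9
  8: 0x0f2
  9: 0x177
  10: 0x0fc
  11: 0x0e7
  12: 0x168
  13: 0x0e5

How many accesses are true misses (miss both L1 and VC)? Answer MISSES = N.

MISSES = 8

  [0] addr=0x2f2 blk=47 s=7: MISS | VC []
  [1] addr=0x2f9 blk=47 s=7: L1-HIT | VC []
  [2] addr=0x168 blk=22 s=6: MISS | VC []
  [3] addr=0x2fd blk=47 s=7: L1-HIT | VC []
  [4] addr=0x161 blk=22 s=6: L1-HIT | VC []
  [5] addr=0x326 blk=50 s=2: MISS | VC []
  [6] addr=0x2ae blk=42 s=2: MISS | VC [50]
  [7] addr=0x3a9 blk=58 s=2: MISS | VC [50, 42]
  [8] addr=0xf2 blk=15 s=7: MISS | VC [50, 42, 47]
  [9] addr=0x177 blk=23 s=7: MISS | VC [50, 42, 47, 15]
  [10] addr=0xfc blk=15 s=7: VC-HIT | VC [50, 42, 47, 23]
  [11] addr=0xe7 blk=14 s=6: MISS | VC [42, 47, 23, 22]
  [12] addr=0x168 blk=22 s=6: VC-HIT | VC [42, 47, 23, 14]
  [13] addr=0xe5 blk=14 s=6: VC-HIT | VC [42, 47, 23, 22]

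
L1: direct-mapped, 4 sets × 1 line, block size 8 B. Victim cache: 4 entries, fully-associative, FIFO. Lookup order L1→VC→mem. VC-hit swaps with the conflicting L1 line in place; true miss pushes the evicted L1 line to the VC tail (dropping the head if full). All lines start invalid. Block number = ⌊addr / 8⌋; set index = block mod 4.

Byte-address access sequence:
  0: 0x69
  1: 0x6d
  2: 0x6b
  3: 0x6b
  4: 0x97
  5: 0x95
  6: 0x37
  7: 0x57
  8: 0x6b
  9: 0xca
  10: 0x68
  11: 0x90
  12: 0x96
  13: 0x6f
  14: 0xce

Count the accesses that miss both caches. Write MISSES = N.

0: 0x69 (blk 13, set 1) → MISS  vc=[]
1: 0x6d (blk 13, set 1) → L1-HIT  vc=[]
2: 0x6b (blk 13, set 1) → L1-HIT  vc=[]
3: 0x6b (blk 13, set 1) → L1-HIT  vc=[]
4: 0x97 (blk 18, set 2) → MISS  vc=[]
5: 0x95 (blk 18, set 2) → L1-HIT  vc=[]
6: 0x37 (blk 6, set 2) → MISS  vc=[18]
7: 0x57 (blk 10, set 2) → MISS  vc=[18, 6]
8: 0x6b (blk 13, set 1) → L1-HIT  vc=[18, 6]
9: 0xca (blk 25, set 1) → MISS  vc=[18, 6, 13]
10: 0x68 (blk 13, set 1) → VC-HIT  vc=[18, 6, 25]
11: 0x90 (blk 18, set 2) → VC-HIT  vc=[10, 6, 25]
12: 0x96 (blk 18, set 2) → L1-HIT  vc=[10, 6, 25]
13: 0x6f (blk 13, set 1) → L1-HIT  vc=[10, 6, 25]
14: 0xce (blk 25, set 1) → VC-HIT  vc=[10, 6, 13]

MISSES = 5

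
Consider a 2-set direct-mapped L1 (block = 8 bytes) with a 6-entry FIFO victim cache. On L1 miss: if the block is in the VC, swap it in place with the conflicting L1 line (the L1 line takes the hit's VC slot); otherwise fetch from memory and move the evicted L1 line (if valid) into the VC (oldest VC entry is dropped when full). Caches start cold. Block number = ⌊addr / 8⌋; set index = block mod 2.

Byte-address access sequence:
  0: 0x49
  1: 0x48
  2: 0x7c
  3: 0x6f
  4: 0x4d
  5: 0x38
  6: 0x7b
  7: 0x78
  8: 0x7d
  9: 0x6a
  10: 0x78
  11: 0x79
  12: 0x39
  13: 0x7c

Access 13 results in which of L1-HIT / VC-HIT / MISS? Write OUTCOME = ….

OUTCOME = VC-HIT

0: 0x49 (blk 9, set 1) → MISS  vc=[]
1: 0x48 (blk 9, set 1) → L1-HIT  vc=[]
2: 0x7c (blk 15, set 1) → MISS  vc=[9]
3: 0x6f (blk 13, set 1) → MISS  vc=[9, 15]
4: 0x4d (blk 9, set 1) → VC-HIT  vc=[13, 15]
5: 0x38 (blk 7, set 1) → MISS  vc=[13, 15, 9]
6: 0x7b (blk 15, set 1) → VC-HIT  vc=[13, 7, 9]
7: 0x78 (blk 15, set 1) → L1-HIT  vc=[13, 7, 9]
8: 0x7d (blk 15, set 1) → L1-HIT  vc=[13, 7, 9]
9: 0x6a (blk 13, set 1) → VC-HIT  vc=[15, 7, 9]
10: 0x78 (blk 15, set 1) → VC-HIT  vc=[13, 7, 9]
11: 0x79 (blk 15, set 1) → L1-HIT  vc=[13, 7, 9]
12: 0x39 (blk 7, set 1) → VC-HIT  vc=[13, 15, 9]
13: 0x7c (blk 15, set 1) → VC-HIT  vc=[13, 7, 9]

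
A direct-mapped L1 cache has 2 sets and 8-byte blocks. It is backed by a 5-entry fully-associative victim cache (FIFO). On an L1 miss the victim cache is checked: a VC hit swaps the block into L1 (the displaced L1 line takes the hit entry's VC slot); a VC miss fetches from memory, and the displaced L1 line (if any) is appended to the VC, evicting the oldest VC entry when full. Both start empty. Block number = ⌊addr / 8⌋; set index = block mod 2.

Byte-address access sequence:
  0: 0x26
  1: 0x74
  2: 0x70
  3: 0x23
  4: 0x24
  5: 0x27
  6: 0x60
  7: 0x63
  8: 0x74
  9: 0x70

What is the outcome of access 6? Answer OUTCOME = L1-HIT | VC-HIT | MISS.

0: 0x26 (blk 4, set 0) → MISS  vc=[]
1: 0x74 (blk 14, set 0) → MISS  vc=[4]
2: 0x70 (blk 14, set 0) → L1-HIT  vc=[4]
3: 0x23 (blk 4, set 0) → VC-HIT  vc=[14]
4: 0x24 (blk 4, set 0) → L1-HIT  vc=[14]
5: 0x27 (blk 4, set 0) → L1-HIT  vc=[14]
6: 0x60 (blk 12, set 0) → MISS  vc=[14, 4]
7: 0x63 (blk 12, set 0) → L1-HIT  vc=[14, 4]
8: 0x74 (blk 14, set 0) → VC-HIT  vc=[12, 4]
9: 0x70 (blk 14, set 0) → L1-HIT  vc=[12, 4]

OUTCOME = MISS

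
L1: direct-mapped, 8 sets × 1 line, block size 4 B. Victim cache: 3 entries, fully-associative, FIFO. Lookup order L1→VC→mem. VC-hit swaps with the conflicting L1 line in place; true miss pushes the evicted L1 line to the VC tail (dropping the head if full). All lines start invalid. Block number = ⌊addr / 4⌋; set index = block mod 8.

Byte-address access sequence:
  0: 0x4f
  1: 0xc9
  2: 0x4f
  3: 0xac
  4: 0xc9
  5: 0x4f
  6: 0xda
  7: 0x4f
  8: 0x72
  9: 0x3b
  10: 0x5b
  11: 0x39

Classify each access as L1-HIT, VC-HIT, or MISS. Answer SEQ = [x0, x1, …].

  [0] addr=0x4f blk=19 s=3: MISS | VC []
  [1] addr=0xc9 blk=50 s=2: MISS | VC []
  [2] addr=0x4f blk=19 s=3: L1-HIT | VC []
  [3] addr=0xac blk=43 s=3: MISS | VC [19]
  [4] addr=0xc9 blk=50 s=2: L1-HIT | VC [19]
  [5] addr=0x4f blk=19 s=3: VC-HIT | VC [43]
  [6] addr=0xda blk=54 s=6: MISS | VC [43]
  [7] addr=0x4f blk=19 s=3: L1-HIT | VC [43]
  [8] addr=0x72 blk=28 s=4: MISS | VC [43]
  [9] addr=0x3b blk=14 s=6: MISS | VC [43, 54]
  [10] addr=0x5b blk=22 s=6: MISS | VC [43, 54, 14]
  [11] addr=0x39 blk=14 s=6: VC-HIT | VC [43, 54, 22]

SEQ = [MISS, MISS, L1-HIT, MISS, L1-HIT, VC-HIT, MISS, L1-HIT, MISS, MISS, MISS, VC-HIT]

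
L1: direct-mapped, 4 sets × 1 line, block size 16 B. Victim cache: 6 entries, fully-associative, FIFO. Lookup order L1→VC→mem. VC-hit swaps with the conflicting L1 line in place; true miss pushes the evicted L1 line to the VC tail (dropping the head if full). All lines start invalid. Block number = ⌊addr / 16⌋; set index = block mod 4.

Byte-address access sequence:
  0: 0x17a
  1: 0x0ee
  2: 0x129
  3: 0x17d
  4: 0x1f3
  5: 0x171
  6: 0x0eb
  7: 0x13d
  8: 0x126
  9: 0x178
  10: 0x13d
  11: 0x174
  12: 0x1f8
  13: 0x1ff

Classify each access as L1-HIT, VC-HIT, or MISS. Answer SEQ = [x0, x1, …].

0: 0x17a (blk 23, set 3) → MISS  vc=[]
1: 0xee (blk 14, set 2) → MISS  vc=[]
2: 0x129 (blk 18, set 2) → MISS  vc=[14]
3: 0x17d (blk 23, set 3) → L1-HIT  vc=[14]
4: 0x1f3 (blk 31, set 3) → MISS  vc=[14, 23]
5: 0x171 (blk 23, set 3) → VC-HIT  vc=[14, 31]
6: 0xeb (blk 14, set 2) → VC-HIT  vc=[18, 31]
7: 0x13d (blk 19, set 3) → MISS  vc=[18, 31, 23]
8: 0x126 (blk 18, set 2) → VC-HIT  vc=[14, 31, 23]
9: 0x178 (blk 23, set 3) → VC-HIT  vc=[14, 31, 19]
10: 0x13d (blk 19, set 3) → VC-HIT  vc=[14, 31, 23]
11: 0x174 (blk 23, set 3) → VC-HIT  vc=[14, 31, 19]
12: 0x1f8 (blk 31, set 3) → VC-HIT  vc=[14, 23, 19]
13: 0x1ff (blk 31, set 3) → L1-HIT  vc=[14, 23, 19]

SEQ = [MISS, MISS, MISS, L1-HIT, MISS, VC-HIT, VC-HIT, MISS, VC-HIT, VC-HIT, VC-HIT, VC-HIT, VC-HIT, L1-HIT]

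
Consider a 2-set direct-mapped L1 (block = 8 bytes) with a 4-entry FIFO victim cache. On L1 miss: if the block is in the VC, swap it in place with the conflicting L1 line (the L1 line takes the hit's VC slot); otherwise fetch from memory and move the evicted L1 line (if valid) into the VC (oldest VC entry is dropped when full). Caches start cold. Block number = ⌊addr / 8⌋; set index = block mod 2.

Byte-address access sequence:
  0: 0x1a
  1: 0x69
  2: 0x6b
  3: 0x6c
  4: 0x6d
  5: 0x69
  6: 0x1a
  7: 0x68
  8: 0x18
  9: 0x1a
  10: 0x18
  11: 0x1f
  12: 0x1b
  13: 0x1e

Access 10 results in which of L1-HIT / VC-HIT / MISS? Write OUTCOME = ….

OUTCOME = L1-HIT

0: 0x1a (blk 3, set 1) → MISS  vc=[]
1: 0x69 (blk 13, set 1) → MISS  vc=[3]
2: 0x6b (blk 13, set 1) → L1-HIT  vc=[3]
3: 0x6c (blk 13, set 1) → L1-HIT  vc=[3]
4: 0x6d (blk 13, set 1) → L1-HIT  vc=[3]
5: 0x69 (blk 13, set 1) → L1-HIT  vc=[3]
6: 0x1a (blk 3, set 1) → VC-HIT  vc=[13]
7: 0x68 (blk 13, set 1) → VC-HIT  vc=[3]
8: 0x18 (blk 3, set 1) → VC-HIT  vc=[13]
9: 0x1a (blk 3, set 1) → L1-HIT  vc=[13]
10: 0x18 (blk 3, set 1) → L1-HIT  vc=[13]
11: 0x1f (blk 3, set 1) → L1-HIT  vc=[13]
12: 0x1b (blk 3, set 1) → L1-HIT  vc=[13]
13: 0x1e (blk 3, set 1) → L1-HIT  vc=[13]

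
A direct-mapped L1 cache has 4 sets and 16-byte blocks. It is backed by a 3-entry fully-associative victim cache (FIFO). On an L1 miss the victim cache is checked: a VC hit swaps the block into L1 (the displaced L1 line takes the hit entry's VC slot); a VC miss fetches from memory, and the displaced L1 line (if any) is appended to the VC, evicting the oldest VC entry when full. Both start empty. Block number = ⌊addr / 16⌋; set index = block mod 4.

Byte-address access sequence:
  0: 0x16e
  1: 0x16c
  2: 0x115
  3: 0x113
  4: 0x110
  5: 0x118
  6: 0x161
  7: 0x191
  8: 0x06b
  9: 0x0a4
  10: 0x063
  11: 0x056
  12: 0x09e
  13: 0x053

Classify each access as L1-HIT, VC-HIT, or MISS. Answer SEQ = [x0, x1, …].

0: 0x16e (blk 22, set 2) → MISS  vc=[]
1: 0x16c (blk 22, set 2) → L1-HIT  vc=[]
2: 0x115 (blk 17, set 1) → MISS  vc=[]
3: 0x113 (blk 17, set 1) → L1-HIT  vc=[]
4: 0x110 (blk 17, set 1) → L1-HIT  vc=[]
5: 0x118 (blk 17, set 1) → L1-HIT  vc=[]
6: 0x161 (blk 22, set 2) → L1-HIT  vc=[]
7: 0x191 (blk 25, set 1) → MISS  vc=[17]
8: 0x6b (blk 6, set 2) → MISS  vc=[17, 22]
9: 0xa4 (blk 10, set 2) → MISS  vc=[17, 22, 6]
10: 0x63 (blk 6, set 2) → VC-HIT  vc=[17, 22, 10]
11: 0x56 (blk 5, set 1) → MISS  vc=[22, 10, 25]
12: 0x9e (blk 9, set 1) → MISS  vc=[10, 25, 5]
13: 0x53 (blk 5, set 1) → VC-HIT  vc=[10, 25, 9]

SEQ = [MISS, L1-HIT, MISS, L1-HIT, L1-HIT, L1-HIT, L1-HIT, MISS, MISS, MISS, VC-HIT, MISS, MISS, VC-HIT]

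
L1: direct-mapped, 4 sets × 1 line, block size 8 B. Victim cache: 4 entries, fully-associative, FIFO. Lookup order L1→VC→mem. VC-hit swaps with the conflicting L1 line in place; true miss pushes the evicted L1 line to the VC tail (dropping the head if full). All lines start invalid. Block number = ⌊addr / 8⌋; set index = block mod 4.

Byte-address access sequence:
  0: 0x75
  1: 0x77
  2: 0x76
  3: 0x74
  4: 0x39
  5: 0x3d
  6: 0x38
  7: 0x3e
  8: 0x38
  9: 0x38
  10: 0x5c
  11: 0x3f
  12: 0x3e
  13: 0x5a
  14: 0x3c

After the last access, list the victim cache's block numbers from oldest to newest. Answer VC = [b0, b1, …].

#0 0x75→b14/s2 MISS; vc=[]
#1 0x77→b14/s2 L1-HIT; vc=[]
#2 0x76→b14/s2 L1-HIT; vc=[]
#3 0x74→b14/s2 L1-HIT; vc=[]
#4 0x39→b7/s3 MISS; vc=[]
#5 0x3d→b7/s3 L1-HIT; vc=[]
#6 0x38→b7/s3 L1-HIT; vc=[]
#7 0x3e→b7/s3 L1-HIT; vc=[]
#8 0x38→b7/s3 L1-HIT; vc=[]
#9 0x38→b7/s3 L1-HIT; vc=[]
#10 0x5c→b11/s3 MISS; vc=[7]
#11 0x3f→b7/s3 VC-HIT; vc=[11]
#12 0x3e→b7/s3 L1-HIT; vc=[11]
#13 0x5a→b11/s3 VC-HIT; vc=[7]
#14 0x3c→b7/s3 VC-HIT; vc=[11]

VC = [11]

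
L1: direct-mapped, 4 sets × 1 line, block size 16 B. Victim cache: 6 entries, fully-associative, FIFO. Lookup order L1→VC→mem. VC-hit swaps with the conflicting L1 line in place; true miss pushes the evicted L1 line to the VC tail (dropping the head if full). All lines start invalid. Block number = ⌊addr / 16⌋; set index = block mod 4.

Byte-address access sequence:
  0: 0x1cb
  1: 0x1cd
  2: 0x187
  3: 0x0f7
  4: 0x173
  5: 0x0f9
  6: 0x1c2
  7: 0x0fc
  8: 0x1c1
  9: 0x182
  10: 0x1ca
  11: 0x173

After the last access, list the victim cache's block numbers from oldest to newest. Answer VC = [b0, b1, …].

#0 0x1cb→b28/s0 MISS; vc=[]
#1 0x1cd→b28/s0 L1-HIT; vc=[]
#2 0x187→b24/s0 MISS; vc=[28]
#3 0xf7→b15/s3 MISS; vc=[28]
#4 0x173→b23/s3 MISS; vc=[28,15]
#5 0xf9→b15/s3 VC-HIT; vc=[28,23]
#6 0x1c2→b28/s0 VC-HIT; vc=[24,23]
#7 0xfc→b15/s3 L1-HIT; vc=[24,23]
#8 0x1c1→b28/s0 L1-HIT; vc=[24,23]
#9 0x182→b24/s0 VC-HIT; vc=[28,23]
#10 0x1ca→b28/s0 VC-HIT; vc=[24,23]
#11 0x173→b23/s3 VC-HIT; vc=[24,15]

VC = [24, 15]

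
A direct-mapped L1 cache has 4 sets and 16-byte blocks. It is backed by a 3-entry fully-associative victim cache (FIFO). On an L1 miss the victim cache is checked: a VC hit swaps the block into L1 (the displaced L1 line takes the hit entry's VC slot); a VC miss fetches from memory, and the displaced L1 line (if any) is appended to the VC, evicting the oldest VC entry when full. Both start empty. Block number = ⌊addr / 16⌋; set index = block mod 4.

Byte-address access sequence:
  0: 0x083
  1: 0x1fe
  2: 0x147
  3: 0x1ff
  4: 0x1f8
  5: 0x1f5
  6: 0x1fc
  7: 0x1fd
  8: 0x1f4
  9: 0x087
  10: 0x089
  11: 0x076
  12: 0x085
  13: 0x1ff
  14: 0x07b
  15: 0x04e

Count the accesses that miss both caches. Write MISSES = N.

0: 0x83 (blk 8, set 0) → MISS  vc=[]
1: 0x1fe (blk 31, set 3) → MISS  vc=[]
2: 0x147 (blk 20, set 0) → MISS  vc=[8]
3: 0x1ff (blk 31, set 3) → L1-HIT  vc=[8]
4: 0x1f8 (blk 31, set 3) → L1-HIT  vc=[8]
5: 0x1f5 (blk 31, set 3) → L1-HIT  vc=[8]
6: 0x1fc (blk 31, set 3) → L1-HIT  vc=[8]
7: 0x1fd (blk 31, set 3) → L1-HIT  vc=[8]
8: 0x1f4 (blk 31, set 3) → L1-HIT  vc=[8]
9: 0x87 (blk 8, set 0) → VC-HIT  vc=[20]
10: 0x89 (blk 8, set 0) → L1-HIT  vc=[20]
11: 0x76 (blk 7, set 3) → MISS  vc=[20, 31]
12: 0x85 (blk 8, set 0) → L1-HIT  vc=[20, 31]
13: 0x1ff (blk 31, set 3) → VC-HIT  vc=[20, 7]
14: 0x7b (blk 7, set 3) → VC-HIT  vc=[20, 31]
15: 0x4e (blk 4, set 0) → MISS  vc=[20, 31, 8]

MISSES = 5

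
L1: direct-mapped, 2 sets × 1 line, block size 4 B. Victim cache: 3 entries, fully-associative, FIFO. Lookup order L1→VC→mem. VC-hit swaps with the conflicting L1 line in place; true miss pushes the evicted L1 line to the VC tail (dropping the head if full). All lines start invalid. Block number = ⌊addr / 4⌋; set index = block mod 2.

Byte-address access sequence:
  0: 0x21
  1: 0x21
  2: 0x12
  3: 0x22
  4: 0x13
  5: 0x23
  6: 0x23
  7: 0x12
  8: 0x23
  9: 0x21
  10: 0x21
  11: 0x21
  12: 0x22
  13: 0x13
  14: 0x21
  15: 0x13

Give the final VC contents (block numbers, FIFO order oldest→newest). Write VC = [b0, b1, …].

#0 0x21→b8/s0 MISS; vc=[]
#1 0x21→b8/s0 L1-HIT; vc=[]
#2 0x12→b4/s0 MISS; vc=[8]
#3 0x22→b8/s0 VC-HIT; vc=[4]
#4 0x13→b4/s0 VC-HIT; vc=[8]
#5 0x23→b8/s0 VC-HIT; vc=[4]
#6 0x23→b8/s0 L1-HIT; vc=[4]
#7 0x12→b4/s0 VC-HIT; vc=[8]
#8 0x23→b8/s0 VC-HIT; vc=[4]
#9 0x21→b8/s0 L1-HIT; vc=[4]
#10 0x21→b8/s0 L1-HIT; vc=[4]
#11 0x21→b8/s0 L1-HIT; vc=[4]
#12 0x22→b8/s0 L1-HIT; vc=[4]
#13 0x13→b4/s0 VC-HIT; vc=[8]
#14 0x21→b8/s0 VC-HIT; vc=[4]
#15 0x13→b4/s0 VC-HIT; vc=[8]

VC = [8]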